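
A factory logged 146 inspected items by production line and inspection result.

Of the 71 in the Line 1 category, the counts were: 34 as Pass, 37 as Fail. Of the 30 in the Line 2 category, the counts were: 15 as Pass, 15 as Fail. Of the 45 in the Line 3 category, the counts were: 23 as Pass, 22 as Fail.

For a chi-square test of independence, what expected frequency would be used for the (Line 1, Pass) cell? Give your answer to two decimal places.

Row total (Line 1) = 71; column total (Pass) = 72; grand total N = 146.
Expected count = (row total × column total) / N = 71 × 72 / 146 = 35.01.

35.01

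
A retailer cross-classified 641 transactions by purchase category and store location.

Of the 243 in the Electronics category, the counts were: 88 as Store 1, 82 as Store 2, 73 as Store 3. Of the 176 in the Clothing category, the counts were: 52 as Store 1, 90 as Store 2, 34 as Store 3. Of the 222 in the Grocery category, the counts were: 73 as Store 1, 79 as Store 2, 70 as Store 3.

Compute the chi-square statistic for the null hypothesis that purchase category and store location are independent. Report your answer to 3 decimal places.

Row totals: 243, 176, 222. Column totals: 213, 251, 177. Grand total N = 641.
Expected counts (row total × column total / N):
  Electronics, Store 1: 243×213/641 = 80.7473
  Electronics, Store 2: 243×251/641 = 95.1529
  Electronics, Store 3: 243×177/641 = 67.0998
  Clothing, Store 1: 176×213/641 = 58.4836
  Clothing, Store 2: 176×251/641 = 68.9173
  Clothing, Store 3: 176×177/641 = 48.5991
  Grocery, Store 1: 222×213/641 = 73.7691
  Grocery, Store 2: 222×251/641 = 86.9298
  Grocery, Store 3: 222×177/641 = 61.3011
Contributions (O − E)²/E:
  (88 − 80.7473)²/80.7473 = 0.6514
  (82 − 95.1529)²/95.1529 = 1.8181
  (73 − 67.0998)²/67.0998 = 0.5188
  (52 − 58.4836)²/58.4836 = 0.7188
  (90 − 68.9173)²/68.9173 = 6.4495
  (34 − 48.5991)²/48.5991 = 4.3855
  (73 − 73.7691)²/73.7691 = 0.0080
  (79 − 86.9298)²/86.9298 = 0.7234
  (70 − 61.3011)²/61.3011 = 1.2344
χ² = 0.6514 + 1.8181 + 0.5188 + 0.7188 + 6.4495 + 4.3855 + 0.0080 + 0.7234 + 1.2344 = 16.508

16.508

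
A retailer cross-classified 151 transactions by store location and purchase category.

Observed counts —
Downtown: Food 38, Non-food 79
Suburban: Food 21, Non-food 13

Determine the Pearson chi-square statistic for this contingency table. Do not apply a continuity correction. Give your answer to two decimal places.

Row totals: 117, 34. Column totals: 59, 92. Grand total N = 151.
Expected counts (row total × column total / N):
  Downtown, Food: 117×59/151 = 45.7152
  Downtown, Non-food: 117×92/151 = 71.2848
  Suburban, Food: 34×59/151 = 13.2848
  Suburban, Non-food: 34×92/151 = 20.7152
Contributions (O − E)²/E:
  (38 − 45.7152)²/45.7152 = 1.3021
  (79 − 71.2848)²/71.2848 = 0.8350
  (21 − 13.2848)²/13.2848 = 4.4806
  (13 − 20.7152)²/20.7152 = 2.8735
χ² = 1.3021 + 0.8350 + 4.4806 + 2.8735 = 9.49

9.49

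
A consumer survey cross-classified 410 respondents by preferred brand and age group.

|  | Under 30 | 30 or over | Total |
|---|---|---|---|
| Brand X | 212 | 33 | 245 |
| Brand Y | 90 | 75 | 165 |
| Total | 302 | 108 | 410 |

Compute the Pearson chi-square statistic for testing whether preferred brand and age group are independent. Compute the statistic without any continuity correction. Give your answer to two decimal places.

Grand total N = 410.
Expected counts (row total × column total / N):
  Brand X, Under 30: 245×302/410 = 180.463
  Brand X, 30 or over: 245×108/410 = 64.537
  Brand Y, Under 30: 165×302/410 = 121.537
  Brand Y, 30 or over: 165×108/410 = 43.463
Contributions (O − E)²/E:
  (212 − 180.463)²/180.463 = 5.5113
  (33 − 64.537)²/64.537 = 15.4110
  (90 − 121.537)²/121.537 = 8.1834
  (75 − 43.463)²/43.463 = 22.8834
χ² = 5.5113 + 15.4110 + 8.1834 + 22.8834 = 51.99

51.99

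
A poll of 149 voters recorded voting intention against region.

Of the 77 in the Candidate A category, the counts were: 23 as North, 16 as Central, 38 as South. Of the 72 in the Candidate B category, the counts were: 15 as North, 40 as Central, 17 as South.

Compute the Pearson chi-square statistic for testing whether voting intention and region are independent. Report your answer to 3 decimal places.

19.843

Row totals: 77, 72. Column totals: 38, 56, 55. Grand total N = 149.
Expected counts (row total × column total / N):
  Candidate A, North: 77×38/149 = 19.6376
  Candidate A, Central: 77×56/149 = 28.9396
  Candidate A, South: 77×55/149 = 28.4228
  Candidate B, North: 72×38/149 = 18.3624
  Candidate B, Central: 72×56/149 = 27.0604
  Candidate B, South: 72×55/149 = 26.5772
Contributions (O − E)²/E:
  (23 − 19.6376)²/19.6376 = 0.5757
  (16 − 28.9396)²/28.9396 = 5.7856
  (38 − 28.4228)²/28.4228 = 3.2271
  (15 − 18.3624)²/18.3624 = 0.6157
  (40 − 27.0604)²/27.0604 = 6.1874
  (17 − 26.5772)²/26.5772 = 3.4512
χ² = 0.5757 + 5.7856 + 3.2271 + 0.6157 + 6.1874 + 3.4512 = 19.843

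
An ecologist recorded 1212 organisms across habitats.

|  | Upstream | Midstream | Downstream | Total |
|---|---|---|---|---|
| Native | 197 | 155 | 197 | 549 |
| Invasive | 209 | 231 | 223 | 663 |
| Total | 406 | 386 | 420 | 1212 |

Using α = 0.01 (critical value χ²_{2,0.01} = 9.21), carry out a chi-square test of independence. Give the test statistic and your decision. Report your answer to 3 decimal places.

6.261; fail to reject H₀

Grand total N = 1212.
Expected counts (row total × column total / N):
  Native, Upstream: 549×406/1212 = 183.9059
  Native, Midstream: 549×386/1212 = 174.8465
  Native, Downstream: 549×420/1212 = 190.2475
  Invasive, Upstream: 663×406/1212 = 222.0941
  Invasive, Midstream: 663×386/1212 = 211.1535
  Invasive, Downstream: 663×420/1212 = 229.7525
Contributions (O − E)²/E:
  (197 − 183.9059)²/183.9059 = 0.9323
  (155 − 174.8465)²/174.8465 = 2.2527
  (197 − 190.2475)²/190.2475 = 0.2397
  (209 − 222.0941)²/222.0941 = 0.7720
  (231 − 211.1535)²/211.1535 = 1.8654
  (223 − 229.7525)²/229.7525 = 0.1985
χ² = 0.9323 + 2.2527 + 0.2397 + 0.7720 + 1.8654 + 0.1985 = 6.261
df = (2−1)(3−1) = 2. Since 6.261 < 9.21, fail to reject the null hypothesis of independence at α = 0.01.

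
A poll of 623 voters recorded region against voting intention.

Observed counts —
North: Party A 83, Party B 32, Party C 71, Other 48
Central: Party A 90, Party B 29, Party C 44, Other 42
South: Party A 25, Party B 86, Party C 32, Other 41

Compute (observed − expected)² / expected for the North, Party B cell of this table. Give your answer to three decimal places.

9.760

Row total (North) = 234; column total (Party B) = 147; N = 623.
Expected count E = 234 × 147 / 623 = 55.2135.
Contribution = (O − E)²/E = (32 − 55.2135)² / 55.2135 = 9.760.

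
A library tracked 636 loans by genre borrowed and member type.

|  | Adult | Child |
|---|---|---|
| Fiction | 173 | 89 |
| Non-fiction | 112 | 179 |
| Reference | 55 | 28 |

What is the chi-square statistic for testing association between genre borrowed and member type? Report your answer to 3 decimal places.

Row totals: 262, 291, 83. Column totals: 340, 296. Grand total N = 636.
Expected counts (row total × column total / N):
  Fiction, Adult: 262×340/636 = 140.0629
  Fiction, Child: 262×296/636 = 121.9371
  Non-fiction, Adult: 291×340/636 = 155.5660
  Non-fiction, Child: 291×296/636 = 135.4340
  Reference, Adult: 83×340/636 = 44.3711
  Reference, Child: 83×296/636 = 38.6289
Contributions (O − E)²/E:
  (173 − 140.0629)²/140.0629 = 7.7455
  (89 − 121.9371)²/121.9371 = 8.8968
  (112 − 155.5660)²/155.5660 = 12.2006
  (179 − 135.4340)²/135.4340 = 14.0142
  (55 − 44.3711)²/44.3711 = 2.5461
  (28 − 38.6289)²/38.6289 = 2.9246
χ² = 7.7455 + 8.8968 + 12.2006 + 14.0142 + 2.5461 + 2.9246 = 48.328

48.328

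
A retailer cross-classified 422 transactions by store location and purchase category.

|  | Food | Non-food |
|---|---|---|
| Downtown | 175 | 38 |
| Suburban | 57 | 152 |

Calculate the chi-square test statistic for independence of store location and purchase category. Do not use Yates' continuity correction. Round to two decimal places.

128.39

Row totals: 213, 209. Column totals: 232, 190. Grand total N = 422.
Expected counts (row total × column total / N):
  Downtown, Food: 213×232/422 = 117.100
  Downtown, Non-food: 213×190/422 = 95.900
  Suburban, Food: 209×232/422 = 114.900
  Suburban, Non-food: 209×190/422 = 94.100
Contributions (O − E)²/E:
  (175 − 117.100)²/117.100 = 28.6286
  (38 − 95.900)²/95.900 = 34.9574
  (57 − 114.900)²/114.900 = 29.1768
  (152 − 94.100)²/94.100 = 35.6260
χ² = 28.6286 + 34.9574 + 29.1768 + 35.6260 = 128.39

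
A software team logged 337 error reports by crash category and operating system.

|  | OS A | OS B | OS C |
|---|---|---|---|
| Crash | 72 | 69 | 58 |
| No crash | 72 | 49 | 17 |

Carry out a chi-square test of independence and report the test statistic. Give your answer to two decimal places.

Row totals: 199, 138. Column totals: 144, 118, 75. Grand total N = 337.
Expected counts (row total × column total / N):
  Crash, OS A: 199×144/337 = 85.033
  Crash, OS B: 199×118/337 = 69.680
  Crash, OS C: 199×75/337 = 44.288
  No crash, OS A: 138×144/337 = 58.967
  No crash, OS B: 138×118/337 = 48.320
  No crash, OS C: 138×75/337 = 30.712
Contributions (O − E)²/E:
  (72 − 85.033)²/85.033 = 1.9976
  (69 − 69.680)²/69.680 = 0.0066
  (58 − 44.288)²/44.288 = 4.2454
  (72 − 58.967)²/58.967 = 2.8806
  (49 − 48.320)²/48.320 = 0.0096
  (17 − 30.712)²/30.712 = 6.1220
χ² = 1.9976 + 0.0066 + 4.2454 + 2.8806 + 0.0096 + 6.1220 = 15.26

15.26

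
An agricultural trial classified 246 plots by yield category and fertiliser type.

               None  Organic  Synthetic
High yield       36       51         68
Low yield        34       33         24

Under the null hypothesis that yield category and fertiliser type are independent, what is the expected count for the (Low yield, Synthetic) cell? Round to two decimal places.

Row total (Low yield) = 91; column total (Synthetic) = 92; grand total N = 246.
Expected count = (row total × column total) / N = 91 × 92 / 246 = 34.03.

34.03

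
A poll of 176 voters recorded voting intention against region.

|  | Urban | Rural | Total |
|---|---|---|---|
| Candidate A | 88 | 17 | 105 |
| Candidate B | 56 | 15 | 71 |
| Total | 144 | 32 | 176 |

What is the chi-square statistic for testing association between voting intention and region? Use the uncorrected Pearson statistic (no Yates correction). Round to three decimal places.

Grand total N = 176.
Expected counts (row total × column total / N):
  Candidate A, Urban: 105×144/176 = 85.9091
  Candidate A, Rural: 105×32/176 = 19.0909
  Candidate B, Urban: 71×144/176 = 58.0909
  Candidate B, Rural: 71×32/176 = 12.9091
Contributions (O − E)²/E:
  (88 − 85.9091)²/85.9091 = 0.0509
  (17 − 19.0909)²/19.0909 = 0.2290
  (56 − 58.0909)²/58.0909 = 0.0753
  (15 − 12.9091)²/12.9091 = 0.3387
χ² = 0.0509 + 0.2290 + 0.0753 + 0.3387 = 0.694

0.694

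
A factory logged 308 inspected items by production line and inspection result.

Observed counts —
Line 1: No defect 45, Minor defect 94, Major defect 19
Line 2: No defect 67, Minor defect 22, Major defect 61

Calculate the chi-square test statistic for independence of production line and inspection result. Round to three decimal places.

70.901

Row totals: 158, 150. Column totals: 112, 116, 80. Grand total N = 308.
Expected counts (row total × column total / N):
  Line 1, No defect: 158×112/308 = 57.45455
  Line 1, Minor defect: 158×116/308 = 59.50649
  Line 1, Major defect: 158×80/308 = 41.03896
  Line 2, No defect: 150×112/308 = 54.54545
  Line 2, Minor defect: 150×116/308 = 56.49351
  Line 2, Major defect: 150×80/308 = 38.96104
Contributions (O − E)²/E:
  (45 − 57.45455)²/57.45455 = 2.6998
  (94 − 59.50649)²/59.50649 = 19.9945
  (19 − 41.03896)²/41.03896 = 11.8355
  (67 − 54.54545)²/54.54545 = 2.8438
  (22 − 56.49351)²/56.49351 = 21.0609
  (61 − 38.96104)²/38.96104 = 12.4667
χ² = 2.6998 + 19.9945 + 11.8355 + 2.8438 + 21.0609 + 12.4667 = 70.901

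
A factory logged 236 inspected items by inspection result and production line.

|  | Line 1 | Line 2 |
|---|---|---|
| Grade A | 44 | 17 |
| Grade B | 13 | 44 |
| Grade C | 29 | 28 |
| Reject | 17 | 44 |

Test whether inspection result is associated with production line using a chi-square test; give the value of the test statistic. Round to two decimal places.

Row totals: 61, 57, 57, 61. Column totals: 103, 133. Grand total N = 236.
Expected counts (row total × column total / N):
  Grade A, Line 1: 61×103/236 = 26.623
  Grade A, Line 2: 61×133/236 = 34.377
  Grade B, Line 1: 57×103/236 = 24.877
  Grade B, Line 2: 57×133/236 = 32.123
  Grade C, Line 1: 57×103/236 = 24.877
  Grade C, Line 2: 57×133/236 = 32.123
  Reject, Line 1: 61×103/236 = 26.623
  Reject, Line 2: 61×133/236 = 34.377
Contributions (O − E)²/E:
  (44 − 26.623)²/26.623 = 11.3421
  (17 − 34.377)²/34.377 = 8.7838
  (13 − 24.877)²/24.877 = 5.6704
  (44 − 32.123)²/32.123 = 4.3913
  (29 − 24.877)²/24.877 = 0.6833
  (28 − 32.123)²/32.123 = 0.5292
  (17 − 26.623)²/26.623 = 3.4783
  (44 − 34.377)²/34.377 = 2.6937
χ² = 11.3421 + 8.7838 + 5.6704 + 4.3913 + 0.6833 + 0.5292 + 3.4783 + 2.6937 = 37.57

37.57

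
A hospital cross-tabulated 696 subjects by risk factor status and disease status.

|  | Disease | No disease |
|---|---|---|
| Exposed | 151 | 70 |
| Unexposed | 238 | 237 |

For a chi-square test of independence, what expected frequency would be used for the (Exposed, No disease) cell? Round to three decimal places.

Row total (Exposed) = 221; column total (No disease) = 307; grand total N = 696.
Expected count = (row total × column total) / N = 221 × 307 / 696 = 97.481.

97.481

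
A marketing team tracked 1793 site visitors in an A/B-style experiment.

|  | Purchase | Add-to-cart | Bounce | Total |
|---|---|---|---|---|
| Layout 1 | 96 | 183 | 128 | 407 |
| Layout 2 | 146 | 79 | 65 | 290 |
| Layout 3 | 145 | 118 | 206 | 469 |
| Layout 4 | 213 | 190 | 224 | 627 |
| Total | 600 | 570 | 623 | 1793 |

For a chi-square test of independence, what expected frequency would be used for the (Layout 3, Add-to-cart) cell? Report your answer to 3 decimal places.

Row total (Layout 3) = 469; column total (Add-to-cart) = 570; grand total N = 1793.
Expected count = (row total × column total) / N = 469 × 570 / 1793 = 149.096.

149.096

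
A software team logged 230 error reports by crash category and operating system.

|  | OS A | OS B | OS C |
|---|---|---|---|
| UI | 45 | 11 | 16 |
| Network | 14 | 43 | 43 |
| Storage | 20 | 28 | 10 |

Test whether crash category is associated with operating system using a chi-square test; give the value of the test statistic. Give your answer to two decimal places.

51.39

Row totals: 72, 100, 58. Column totals: 79, 82, 69. Grand total N = 230.
Expected counts (row total × column total / N):
  UI, OS A: 72×79/230 = 24.730
  UI, OS B: 72×82/230 = 25.670
  UI, OS C: 72×69/230 = 21.600
  Network, OS A: 100×79/230 = 34.348
  Network, OS B: 100×82/230 = 35.652
  Network, OS C: 100×69/230 = 30.000
  Storage, OS A: 58×79/230 = 19.922
  Storage, OS B: 58×82/230 = 20.678
  Storage, OS C: 58×69/230 = 17.400
Contributions (O − E)²/E:
  (45 − 24.730)²/24.730 = 16.6144
  (11 − 25.670)²/25.670 = 8.3837
  (16 − 21.600)²/21.600 = 1.4519
  (14 − 34.348)²/34.348 = 12.0543
  (43 − 35.652)²/35.652 = 1.5144
  (43 − 30.000)²/30.000 = 5.6333
  (20 − 19.922)²/19.922 = 0.0003
  (28 − 20.678)²/20.678 = 2.5927
  (10 − 17.400)²/17.400 = 3.1471
χ² = 16.6144 + 8.3837 + 1.4519 + 12.0543 + 1.5144 + 5.6333 + 0.0003 + 2.5927 + 3.1471 = 51.39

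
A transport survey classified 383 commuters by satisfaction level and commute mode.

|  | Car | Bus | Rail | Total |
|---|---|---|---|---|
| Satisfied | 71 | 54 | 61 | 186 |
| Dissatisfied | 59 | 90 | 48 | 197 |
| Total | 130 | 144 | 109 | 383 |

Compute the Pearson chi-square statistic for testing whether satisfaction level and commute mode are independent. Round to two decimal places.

Grand total N = 383.
Expected counts (row total × column total / N):
  Satisfied, Car: 186×130/383 = 63.133
  Satisfied, Bus: 186×144/383 = 69.932
  Satisfied, Rail: 186×109/383 = 52.935
  Dissatisfied, Car: 197×130/383 = 66.867
  Dissatisfied, Bus: 197×144/383 = 74.068
  Dissatisfied, Rail: 197×109/383 = 56.065
Contributions (O − E)²/E:
  (71 − 63.133)²/63.133 = 0.9803
  (54 − 69.932)²/69.932 = 3.6296
  (61 − 52.935)²/52.935 = 1.2288
  (59 − 66.867)²/66.867 = 0.9256
  (90 − 74.068)²/74.068 = 3.4270
  (48 − 56.065)²/56.065 = 1.1602
χ² = 0.9803 + 3.6296 + 1.2288 + 0.9256 + 3.4270 + 1.1602 = 11.35

11.35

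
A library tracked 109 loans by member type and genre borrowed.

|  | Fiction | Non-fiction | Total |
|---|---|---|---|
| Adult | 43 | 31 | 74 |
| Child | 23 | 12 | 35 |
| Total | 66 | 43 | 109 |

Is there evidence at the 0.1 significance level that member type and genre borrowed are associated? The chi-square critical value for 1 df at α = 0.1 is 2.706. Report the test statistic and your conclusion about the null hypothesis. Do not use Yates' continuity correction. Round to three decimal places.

0.576; fail to reject H₀

Grand total N = 109.
Expected counts (row total × column total / N):
  Adult, Fiction: 74×66/109 = 44.8073
  Adult, Non-fiction: 74×43/109 = 29.1927
  Child, Fiction: 35×66/109 = 21.1927
  Child, Non-fiction: 35×43/109 = 13.8073
Contributions (O − E)²/E:
  (43 − 44.8073)²/44.8073 = 0.0729
  (31 − 29.1927)²/29.1927 = 0.1119
  (23 − 21.1927)²/21.1927 = 0.1541
  (12 − 13.8073)²/13.8073 = 0.2366
χ² = 0.0729 + 0.1119 + 0.1541 + 0.2366 = 0.576
df = (2−1)(2−1) = 1. Since 0.576 < 2.706, fail to reject the null hypothesis of independence at α = 0.1.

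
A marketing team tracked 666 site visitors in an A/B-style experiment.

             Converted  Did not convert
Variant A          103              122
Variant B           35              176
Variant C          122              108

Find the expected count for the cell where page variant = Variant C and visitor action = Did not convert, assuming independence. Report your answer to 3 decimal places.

140.210

Row total (Variant C) = 230; column total (Did not convert) = 406; grand total N = 666.
Expected count = (row total × column total) / N = 230 × 406 / 666 = 140.210.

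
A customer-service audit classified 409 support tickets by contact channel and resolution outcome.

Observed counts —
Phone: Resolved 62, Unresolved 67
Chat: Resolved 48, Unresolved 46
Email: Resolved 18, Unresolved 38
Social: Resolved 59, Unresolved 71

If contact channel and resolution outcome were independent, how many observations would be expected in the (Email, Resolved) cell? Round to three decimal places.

25.604

Row total (Email) = 56; column total (Resolved) = 187; grand total N = 409.
Expected count = (row total × column total) / N = 56 × 187 / 409 = 25.604.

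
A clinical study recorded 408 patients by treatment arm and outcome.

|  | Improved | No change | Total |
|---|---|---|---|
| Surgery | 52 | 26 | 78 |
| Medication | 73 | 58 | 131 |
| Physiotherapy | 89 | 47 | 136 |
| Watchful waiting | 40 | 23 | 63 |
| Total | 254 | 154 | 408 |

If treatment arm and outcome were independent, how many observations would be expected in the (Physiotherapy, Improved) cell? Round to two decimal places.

Row total (Physiotherapy) = 136; column total (Improved) = 254; grand total N = 408.
Expected count = (row total × column total) / N = 136 × 254 / 408 = 84.67.

84.67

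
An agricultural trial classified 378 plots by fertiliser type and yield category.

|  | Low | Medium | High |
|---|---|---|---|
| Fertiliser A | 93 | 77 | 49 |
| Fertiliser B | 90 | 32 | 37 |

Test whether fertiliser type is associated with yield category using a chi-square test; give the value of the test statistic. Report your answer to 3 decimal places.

Row totals: 219, 159. Column totals: 183, 109, 86. Grand total N = 378.
Expected counts (row total × column total / N):
  Fertiliser A, Low: 219×183/378 = 106.0238
  Fertiliser A, Medium: 219×109/378 = 63.1508
  Fertiliser A, High: 219×86/378 = 49.8254
  Fertiliser B, Low: 159×183/378 = 76.9762
  Fertiliser B, Medium: 159×109/378 = 45.8492
  Fertiliser B, High: 159×86/378 = 36.1746
Contributions (O − E)²/E:
  (93 − 106.0238)²/106.0238 = 1.5998
  (77 − 63.1508)²/63.1508 = 3.0372
  (49 − 49.8254)²/49.8254 = 0.0137
  (90 − 76.9762)²/76.9762 = 2.2035
  (32 − 45.8492)²/45.8492 = 4.1833
  (37 − 36.1746)²/36.1746 = 0.0188
χ² = 1.5998 + 3.0372 + 0.0137 + 2.2035 + 4.1833 + 0.0188 = 11.056

11.056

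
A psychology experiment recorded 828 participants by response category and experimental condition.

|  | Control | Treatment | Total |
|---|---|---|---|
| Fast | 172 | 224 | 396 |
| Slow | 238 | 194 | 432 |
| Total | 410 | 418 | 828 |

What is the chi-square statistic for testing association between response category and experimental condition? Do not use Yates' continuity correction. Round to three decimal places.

11.234

Grand total N = 828.
Expected counts (row total × column total / N):
  Fast, Control: 396×410/828 = 196.0870
  Fast, Treatment: 396×418/828 = 199.9130
  Slow, Control: 432×410/828 = 213.9130
  Slow, Treatment: 432×418/828 = 218.0870
Contributions (O − E)²/E:
  (172 − 196.0870)²/196.0870 = 2.9588
  (224 − 199.9130)²/199.9130 = 2.9022
  (238 − 213.9130)²/213.9130 = 2.7122
  (194 − 218.0870)²/218.0870 = 2.6603
χ² = 2.9588 + 2.9022 + 2.7122 + 2.6603 = 11.234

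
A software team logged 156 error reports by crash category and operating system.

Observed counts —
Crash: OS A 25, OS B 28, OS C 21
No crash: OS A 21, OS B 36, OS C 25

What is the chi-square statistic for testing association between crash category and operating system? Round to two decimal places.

Row totals: 74, 82. Column totals: 46, 64, 46. Grand total N = 156.
Expected counts (row total × column total / N):
  Crash, OS A: 74×46/156 = 21.821
  Crash, OS B: 74×64/156 = 30.359
  Crash, OS C: 74×46/156 = 21.821
  No crash, OS A: 82×46/156 = 24.179
  No crash, OS B: 82×64/156 = 33.641
  No crash, OS C: 82×46/156 = 24.179
Contributions (O − E)²/E:
  (25 − 21.821)²/21.821 = 0.4631
  (28 − 30.359)²/30.359 = 0.1833
  (21 − 21.821)²/21.821 = 0.0309
  (21 − 24.179)²/24.179 = 0.4180
  (36 − 33.641)²/33.641 = 0.1654
  (25 − 24.179)²/24.179 = 0.0279
χ² = 0.4631 + 0.1833 + 0.0309 + 0.4180 + 0.1654 + 0.0279 = 1.29

1.29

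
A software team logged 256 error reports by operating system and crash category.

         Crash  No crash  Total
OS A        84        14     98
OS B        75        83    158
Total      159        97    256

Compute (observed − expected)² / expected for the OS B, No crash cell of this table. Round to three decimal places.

8.939

Row total (OS B) = 158; column total (No crash) = 97; N = 256.
Expected count E = 158 × 97 / 256 = 59.8672.
Contribution = (O − E)²/E = (83 − 59.8672)² / 59.8672 = 8.939.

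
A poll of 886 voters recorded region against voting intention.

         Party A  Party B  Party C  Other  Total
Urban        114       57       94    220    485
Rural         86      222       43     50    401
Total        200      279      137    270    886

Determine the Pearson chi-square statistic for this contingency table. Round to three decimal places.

221.551

Grand total N = 886.
Expected counts (row total × column total / N):
  Urban, Party A: 485×200/886 = 109.48081
  Urban, Party B: 485×279/886 = 152.72573
  Urban, Party C: 485×137/886 = 74.99436
  Urban, Other: 485×270/886 = 147.79910
  Rural, Party A: 401×200/886 = 90.51919
  Rural, Party B: 401×279/886 = 126.27427
  Rural, Party C: 401×137/886 = 62.00564
  Rural, Other: 401×270/886 = 122.20090
Contributions (O − E)²/E:
  (114 − 109.48081)²/109.48081 = 0.1865
  (57 − 152.72573)²/152.72573 = 59.9992
  (94 − 74.99436)²/74.99436 = 4.8166
  (220 − 147.79910)²/147.79910 = 35.2706
  (86 − 90.51919)²/90.51919 = 0.2256
  (222 − 126.27427)²/126.27427 = 72.5676
  (43 − 62.00564)²/62.00564 = 5.8255
  (50 − 122.20090)²/122.20090 = 42.6590
χ² = 0.1865 + 59.9992 + 4.8166 + 35.2706 + 0.2256 + 72.5676 + 5.8255 + 42.6590 = 221.551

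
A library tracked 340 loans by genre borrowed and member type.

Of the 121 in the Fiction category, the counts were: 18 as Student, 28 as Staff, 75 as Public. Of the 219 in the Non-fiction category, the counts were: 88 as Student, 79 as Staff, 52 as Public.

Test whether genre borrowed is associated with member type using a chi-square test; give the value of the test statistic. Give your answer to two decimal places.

50.66

Row totals: 121, 219. Column totals: 106, 107, 127. Grand total N = 340.
Expected counts (row total × column total / N):
  Fiction, Student: 121×106/340 = 37.724
  Fiction, Staff: 121×107/340 = 38.079
  Fiction, Public: 121×127/340 = 45.197
  Non-fiction, Student: 219×106/340 = 68.276
  Non-fiction, Staff: 219×107/340 = 68.921
  Non-fiction, Public: 219×127/340 = 81.803
Contributions (O − E)²/E:
  (18 − 37.724)²/37.724 = 10.3127
  (28 − 38.079)²/38.079 = 2.6678
  (75 − 45.197)²/45.197 = 19.6522
  (88 − 68.276)²/68.276 = 5.6980
  (79 − 68.921)²/68.921 = 1.4740
  (52 − 81.803)²/81.803 = 10.8580
χ² = 10.3127 + 2.6678 + 19.6522 + 5.6980 + 1.4740 + 10.8580 = 50.66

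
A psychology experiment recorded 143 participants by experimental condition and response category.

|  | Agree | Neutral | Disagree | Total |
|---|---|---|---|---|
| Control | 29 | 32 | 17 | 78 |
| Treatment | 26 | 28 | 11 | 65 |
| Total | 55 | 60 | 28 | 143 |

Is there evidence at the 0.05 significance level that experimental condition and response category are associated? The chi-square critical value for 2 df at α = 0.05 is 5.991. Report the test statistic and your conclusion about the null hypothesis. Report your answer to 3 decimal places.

0.539; fail to reject H₀

Grand total N = 143.
Expected counts (row total × column total / N):
  Control, Agree: 78×55/143 = 30.0000
  Control, Neutral: 78×60/143 = 32.7273
  Control, Disagree: 78×28/143 = 15.2727
  Treatment, Agree: 65×55/143 = 25.0000
  Treatment, Neutral: 65×60/143 = 27.2727
  Treatment, Disagree: 65×28/143 = 12.7273
Contributions (O − E)²/E:
  (29 − 30.0000)²/30.0000 = 0.0333
  (32 − 32.7273)²/32.7273 = 0.0162
  (17 − 15.2727)²/15.2727 = 0.1954
  (26 − 25.0000)²/25.0000 = 0.0400
  (28 − 27.2727)²/27.2727 = 0.0194
  (11 − 12.7273)²/12.7273 = 0.2344
χ² = 0.0333 + 0.0162 + 0.1954 + 0.0400 + 0.0194 + 0.2344 = 0.539
df = (2−1)(3−1) = 2. Since 0.539 < 5.991, fail to reject the null hypothesis of independence at α = 0.05.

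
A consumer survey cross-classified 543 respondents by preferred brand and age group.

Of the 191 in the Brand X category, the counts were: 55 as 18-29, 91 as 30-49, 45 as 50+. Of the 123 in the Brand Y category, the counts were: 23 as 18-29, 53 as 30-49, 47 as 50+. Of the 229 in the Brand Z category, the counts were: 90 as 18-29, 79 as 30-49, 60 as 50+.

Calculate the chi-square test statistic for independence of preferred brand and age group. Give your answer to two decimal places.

Row totals: 191, 123, 229. Column totals: 168, 223, 152. Grand total N = 543.
Expected counts (row total × column total / N):
  Brand X, 18-29: 191×168/543 = 59.094
  Brand X, 30-49: 191×223/543 = 78.440
  Brand X, 50+: 191×152/543 = 53.466
  Brand Y, 18-29: 123×168/543 = 38.055
  Brand Y, 30-49: 123×223/543 = 50.514
  Brand Y, 50+: 123×152/543 = 34.431
  Brand Z, 18-29: 229×168/543 = 70.851
  Brand Z, 30-49: 229×223/543 = 94.046
  Brand Z, 50+: 229×152/543 = 64.103
Contributions (O − E)²/E:
  (55 − 59.094)²/59.094 = 0.2836
  (91 − 78.440)²/78.440 = 2.0111
  (45 − 53.466)²/53.466 = 1.3405
  (23 − 38.055)²/38.055 = 5.9559
  (53 − 50.514)²/50.514 = 0.1223
  (47 − 34.431)²/34.431 = 4.5883
  (90 − 70.851)²/70.851 = 5.1754
  (79 − 94.046)²/94.046 = 2.4071
  (60 − 64.103)²/64.103 = 0.2626
χ² = 0.2836 + 2.0111 + 1.3405 + 5.9559 + 0.1223 + 4.5883 + 5.1754 + 2.4071 + 0.2626 = 22.15

22.15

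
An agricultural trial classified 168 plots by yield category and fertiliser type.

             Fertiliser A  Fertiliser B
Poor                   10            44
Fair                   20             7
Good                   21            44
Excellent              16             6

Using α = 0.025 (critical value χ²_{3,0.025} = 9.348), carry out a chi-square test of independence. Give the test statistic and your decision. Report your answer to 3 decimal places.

Row totals: 54, 27, 65, 22. Column totals: 67, 101. Grand total N = 168.
Expected counts (row total × column total / N):
  Poor, Fertiliser A: 54×67/168 = 21.5357
  Poor, Fertiliser B: 54×101/168 = 32.4643
  Fair, Fertiliser A: 27×67/168 = 10.7679
  Fair, Fertiliser B: 27×101/168 = 16.2321
  Good, Fertiliser A: 65×67/168 = 25.9226
  Good, Fertiliser B: 65×101/168 = 39.0774
  Excellent, Fertiliser A: 22×67/168 = 8.7738
  Excellent, Fertiliser B: 22×101/168 = 13.2262
Contributions (O − E)²/E:
  (10 − 21.5357)²/21.5357 = 6.1792
  (44 − 32.4643)²/32.4643 = 4.0990
  (20 − 10.7679)²/10.7679 = 7.9153
  (7 − 16.2321)²/16.2321 = 5.2508
  (21 − 25.9226)²/25.9226 = 0.9348
  (44 − 39.0774)²/39.0774 = 0.6201
  (16 − 8.7738)²/8.7738 = 5.9516
  (6 − 13.2262)²/13.2262 = 3.9481
χ² = 6.1792 + 4.0990 + 7.9153 + 5.2508 + 0.9348 + 0.6201 + 5.9516 + 3.9481 = 34.899
df = (4−1)(2−1) = 3. Since 34.899 > 9.348, reject the null hypothesis of independence at α = 0.025.

34.899; reject H₀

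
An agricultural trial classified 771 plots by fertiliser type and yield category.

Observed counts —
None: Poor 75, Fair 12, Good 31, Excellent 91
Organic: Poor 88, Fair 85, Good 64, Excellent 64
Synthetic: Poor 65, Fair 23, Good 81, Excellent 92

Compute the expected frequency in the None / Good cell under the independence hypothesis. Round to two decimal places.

Row total (None) = 209; column total (Good) = 176; grand total N = 771.
Expected count = (row total × column total) / N = 209 × 176 / 771 = 47.71.

47.71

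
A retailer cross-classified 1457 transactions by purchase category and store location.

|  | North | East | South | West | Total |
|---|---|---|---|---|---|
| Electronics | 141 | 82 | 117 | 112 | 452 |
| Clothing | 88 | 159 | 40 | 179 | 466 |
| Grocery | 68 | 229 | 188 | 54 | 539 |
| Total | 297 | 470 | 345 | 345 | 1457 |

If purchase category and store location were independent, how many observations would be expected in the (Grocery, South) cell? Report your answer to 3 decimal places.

127.629

Row total (Grocery) = 539; column total (South) = 345; grand total N = 1457.
Expected count = (row total × column total) / N = 539 × 345 / 1457 = 127.629.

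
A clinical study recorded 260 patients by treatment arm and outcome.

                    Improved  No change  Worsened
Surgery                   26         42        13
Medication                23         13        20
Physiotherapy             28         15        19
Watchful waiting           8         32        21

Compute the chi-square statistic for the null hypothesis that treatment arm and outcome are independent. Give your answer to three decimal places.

Row totals: 81, 56, 62, 61. Column totals: 85, 102, 73. Grand total N = 260.
Expected counts (row total × column total / N):
  Surgery, Improved: 81×85/260 = 26.4808
  Surgery, No change: 81×102/260 = 31.7769
  Surgery, Worsened: 81×73/260 = 22.7423
  Medication, Improved: 56×85/260 = 18.3077
  Medication, No change: 56×102/260 = 21.9692
  Medication, Worsened: 56×73/260 = 15.7231
  Physiotherapy, Improved: 62×85/260 = 20.2692
  Physiotherapy, No change: 62×102/260 = 24.3231
  Physiotherapy, Worsened: 62×73/260 = 17.4077
  Watchful waiting, Improved: 61×85/260 = 19.9423
  Watchful waiting, No change: 61×102/260 = 23.9308
  Watchful waiting, Worsened: 61×73/260 = 17.1269
Contributions (O − E)²/E:
  (26 − 26.4808)²/26.4808 = 0.0087
  (42 − 31.7769)²/31.7769 = 3.2889
  (13 − 22.7423)²/22.7423 = 4.1734
  (23 − 18.3077)²/18.3077 = 1.2026
  (13 − 21.9692)²/21.9692 = 3.6618
  (20 − 15.7231)²/15.7231 = 1.1634
  (28 − 20.2692)²/20.2692 = 2.9486
  (15 − 24.3231)²/24.3231 = 3.5736
  (19 − 17.4077)²/17.4077 = 0.1456
  (8 − 19.9423)²/19.9423 = 7.1516
  (32 − 23.9308)²/23.9308 = 2.7208
  (21 − 17.1269)²/17.1269 = 0.8759
χ² = 0.0087 + 3.2889 + 4.1734 + 1.2026 + 3.6618 + 1.1634 + 2.9486 + 3.5736 + 0.1456 + 7.1516 + 2.7208 + 0.8759 = 30.915

30.915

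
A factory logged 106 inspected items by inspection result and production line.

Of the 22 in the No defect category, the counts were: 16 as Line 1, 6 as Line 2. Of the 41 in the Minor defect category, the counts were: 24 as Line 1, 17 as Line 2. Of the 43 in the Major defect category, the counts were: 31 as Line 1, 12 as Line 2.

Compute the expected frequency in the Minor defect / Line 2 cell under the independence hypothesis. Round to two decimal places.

13.54

Row total (Minor defect) = 41; column total (Line 2) = 35; grand total N = 106.
Expected count = (row total × column total) / N = 41 × 35 / 106 = 13.54.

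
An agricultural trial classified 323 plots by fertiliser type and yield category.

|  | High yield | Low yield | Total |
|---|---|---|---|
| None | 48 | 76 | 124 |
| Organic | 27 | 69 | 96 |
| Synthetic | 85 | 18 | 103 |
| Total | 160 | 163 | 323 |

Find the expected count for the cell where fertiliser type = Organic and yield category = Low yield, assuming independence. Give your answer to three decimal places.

48.446

Row total (Organic) = 96; column total (Low yield) = 163; grand total N = 323.
Expected count = (row total × column total) / N = 96 × 163 / 323 = 48.446.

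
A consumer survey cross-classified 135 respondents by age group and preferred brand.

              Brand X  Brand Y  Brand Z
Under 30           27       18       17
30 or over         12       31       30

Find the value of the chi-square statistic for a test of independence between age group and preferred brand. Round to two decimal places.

12.00

Row totals: 62, 73. Column totals: 39, 49, 47. Grand total N = 135.
Expected counts (row total × column total / N):
  Under 30, Brand X: 62×39/135 = 17.911
  Under 30, Brand Y: 62×49/135 = 22.504
  Under 30, Brand Z: 62×47/135 = 21.585
  30 or over, Brand X: 73×39/135 = 21.089
  30 or over, Brand Y: 73×49/135 = 26.496
  30 or over, Brand Z: 73×47/135 = 25.415
Contributions (O − E)²/E:
  (27 − 17.911)²/17.911 = 4.6122
  (18 − 22.504)²/22.504 = 0.9014
  (17 − 21.585)²/21.585 = 0.9739
  (12 − 21.089)²/21.089 = 3.9172
  (31 − 26.496)²/26.496 = 0.7656
  (30 − 25.415)²/25.415 = 0.8272
χ² = 4.6122 + 0.9014 + 0.9739 + 3.9172 + 0.7656 + 0.8272 = 12.00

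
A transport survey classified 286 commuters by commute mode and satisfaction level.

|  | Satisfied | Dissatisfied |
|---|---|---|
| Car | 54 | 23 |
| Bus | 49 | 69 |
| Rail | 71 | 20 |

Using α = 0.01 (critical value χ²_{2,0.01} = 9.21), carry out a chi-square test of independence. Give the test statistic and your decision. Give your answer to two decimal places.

32.54; reject H₀

Row totals: 77, 118, 91. Column totals: 174, 112. Grand total N = 286.
Expected counts (row total × column total / N):
  Car, Satisfied: 77×174/286 = 46.846
  Car, Dissatisfied: 77×112/286 = 30.154
  Bus, Satisfied: 118×174/286 = 71.790
  Bus, Dissatisfied: 118×112/286 = 46.210
  Rail, Satisfied: 91×174/286 = 55.364
  Rail, Dissatisfied: 91×112/286 = 35.636
Contributions (O − E)²/E:
  (54 − 46.846)²/46.846 = 1.0925
  (23 − 30.154)²/30.154 = 1.6973
  (49 − 71.790)²/71.790 = 7.2348
  (69 − 46.210)²/46.210 = 11.2396
  (71 − 55.364)²/55.364 = 4.4159
  (20 − 35.636)²/35.636 = 6.8606
χ² = 1.0925 + 1.6973 + 7.2348 + 11.2396 + 4.4159 + 6.8606 = 32.54
df = (3−1)(2−1) = 2. Since 32.54 > 9.21, reject the null hypothesis of independence at α = 0.01.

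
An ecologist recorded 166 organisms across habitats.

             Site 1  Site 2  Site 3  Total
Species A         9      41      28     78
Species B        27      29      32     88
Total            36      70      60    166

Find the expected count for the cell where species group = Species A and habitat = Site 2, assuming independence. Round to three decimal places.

32.892

Row total (Species A) = 78; column total (Site 2) = 70; grand total N = 166.
Expected count = (row total × column total) / N = 78 × 70 / 166 = 32.892.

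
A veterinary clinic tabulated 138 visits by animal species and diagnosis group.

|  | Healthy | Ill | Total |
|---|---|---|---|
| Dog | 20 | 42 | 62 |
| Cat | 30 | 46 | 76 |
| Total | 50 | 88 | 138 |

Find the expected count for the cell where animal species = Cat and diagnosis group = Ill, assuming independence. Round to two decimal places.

Row total (Cat) = 76; column total (Ill) = 88; grand total N = 138.
Expected count = (row total × column total) / N = 76 × 88 / 138 = 48.46.

48.46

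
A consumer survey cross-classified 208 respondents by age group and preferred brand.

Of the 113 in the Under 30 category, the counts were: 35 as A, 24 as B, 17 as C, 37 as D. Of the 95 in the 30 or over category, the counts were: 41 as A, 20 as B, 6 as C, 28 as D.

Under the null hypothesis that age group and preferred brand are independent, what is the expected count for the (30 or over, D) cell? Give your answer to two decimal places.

Row total (30 or over) = 95; column total (D) = 65; grand total N = 208.
Expected count = (row total × column total) / N = 95 × 65 / 208 = 29.69.

29.69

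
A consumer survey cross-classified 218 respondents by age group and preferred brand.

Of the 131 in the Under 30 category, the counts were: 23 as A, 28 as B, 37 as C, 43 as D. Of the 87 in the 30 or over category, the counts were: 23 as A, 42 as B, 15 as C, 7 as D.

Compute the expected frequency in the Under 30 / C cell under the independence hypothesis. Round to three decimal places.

31.248

Row total (Under 30) = 131; column total (C) = 52; grand total N = 218.
Expected count = (row total × column total) / N = 131 × 52 / 218 = 31.248.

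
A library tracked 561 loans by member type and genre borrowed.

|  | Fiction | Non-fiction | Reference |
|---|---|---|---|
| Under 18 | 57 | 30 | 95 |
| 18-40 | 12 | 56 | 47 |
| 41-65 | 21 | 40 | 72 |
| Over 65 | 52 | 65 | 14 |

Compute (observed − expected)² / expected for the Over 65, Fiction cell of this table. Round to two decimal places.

Row total (Over 65) = 131; column total (Fiction) = 142; N = 561.
Expected count E = 131 × 142 / 561 = 33.159.
Contribution = (O − E)²/E = (52 − 33.159)² / 33.159 = 10.71.

10.71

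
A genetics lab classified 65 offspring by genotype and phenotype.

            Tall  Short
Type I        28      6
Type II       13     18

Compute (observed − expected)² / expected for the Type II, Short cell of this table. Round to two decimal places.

Row total (Type II) = 31; column total (Short) = 24; N = 65.
Expected count E = 31 × 24 / 65 = 11.446.
Contribution = (O − E)²/E = (18 − 11.446)² / 11.446 = 3.75.

3.75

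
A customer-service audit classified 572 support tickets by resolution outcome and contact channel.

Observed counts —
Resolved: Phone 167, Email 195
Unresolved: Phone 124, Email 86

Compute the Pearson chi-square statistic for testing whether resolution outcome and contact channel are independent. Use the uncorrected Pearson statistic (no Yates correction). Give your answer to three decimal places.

8.870

Row totals: 362, 210. Column totals: 291, 281. Grand total N = 572.
Expected counts (row total × column total / N):
  Resolved, Phone: 362×291/572 = 184.1643
  Resolved, Email: 362×281/572 = 177.8357
  Unresolved, Phone: 210×291/572 = 106.8357
  Unresolved, Email: 210×281/572 = 103.1643
Contributions (O − E)²/E:
  (167 − 184.1643)²/184.1643 = 1.5997
  (195 − 177.8357)²/177.8357 = 1.6567
  (124 − 106.8357)²/106.8357 = 2.7576
  (86 − 103.1643)²/103.1643 = 2.8558
χ² = 1.5997 + 1.6567 + 2.7576 + 2.8558 = 8.870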